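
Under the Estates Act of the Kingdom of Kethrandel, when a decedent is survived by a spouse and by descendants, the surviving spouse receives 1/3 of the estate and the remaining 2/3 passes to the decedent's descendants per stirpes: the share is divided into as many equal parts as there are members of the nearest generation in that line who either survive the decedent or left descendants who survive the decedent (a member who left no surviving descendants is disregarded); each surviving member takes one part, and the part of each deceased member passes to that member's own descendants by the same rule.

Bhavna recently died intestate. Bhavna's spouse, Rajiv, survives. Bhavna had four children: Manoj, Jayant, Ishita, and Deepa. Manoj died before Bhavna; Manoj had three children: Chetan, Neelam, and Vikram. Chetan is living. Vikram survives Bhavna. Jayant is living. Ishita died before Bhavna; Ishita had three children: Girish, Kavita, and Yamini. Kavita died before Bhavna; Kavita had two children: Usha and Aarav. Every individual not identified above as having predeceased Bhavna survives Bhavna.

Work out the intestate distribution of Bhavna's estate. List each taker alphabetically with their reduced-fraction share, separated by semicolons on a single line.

Aarav 1/36; Chetan 1/18; Deepa 1/6; Girish 1/18; Jayant 1/6; Neelam 1/18; Rajiv 1/3; Usha 1/36; Vikram 1/18; Yamini 1/18

Rajiv, as surviving spouse, takes 1/3.
The remaining 2/3 passes to Bhavna's descendants per stirpes.
The 2/3 is divided into 4 equal shares of 1/6 among Manoj, Jayant, Ishita, Deepa.
Manoj predeceased; the 1/6 allotted to Manoj's branch passes to Manoj's issue by representation.
The 1/6 is divided into 3 equal shares of 1/18 among Chetan, Neelam, Vikram.
Chetan is living and takes 1/18.
Neelam is living and takes 1/18.
Vikram is living and takes 1/18.
Jayant is living and takes 1/6.
Ishita predeceased; the 1/6 allotted to Ishita's branch passes to Ishita's issue by representation.
The 1/6 is divided into 3 equal shares of 1/18 among Girish, Kavita, Yamini.
Girish is living and takes 1/18.
Kavita predeceased; the 1/18 allotted to Kavita's branch passes to Kavita's issue by representation.
The 1/18 is divided into 2 equal shares of 1/36 among Usha, Aarav.
Usha is living and takes 1/36.
Aarav is living and takes 1/36.
Yamini is living and takes 1/18.
Deepa is living and takes 1/6.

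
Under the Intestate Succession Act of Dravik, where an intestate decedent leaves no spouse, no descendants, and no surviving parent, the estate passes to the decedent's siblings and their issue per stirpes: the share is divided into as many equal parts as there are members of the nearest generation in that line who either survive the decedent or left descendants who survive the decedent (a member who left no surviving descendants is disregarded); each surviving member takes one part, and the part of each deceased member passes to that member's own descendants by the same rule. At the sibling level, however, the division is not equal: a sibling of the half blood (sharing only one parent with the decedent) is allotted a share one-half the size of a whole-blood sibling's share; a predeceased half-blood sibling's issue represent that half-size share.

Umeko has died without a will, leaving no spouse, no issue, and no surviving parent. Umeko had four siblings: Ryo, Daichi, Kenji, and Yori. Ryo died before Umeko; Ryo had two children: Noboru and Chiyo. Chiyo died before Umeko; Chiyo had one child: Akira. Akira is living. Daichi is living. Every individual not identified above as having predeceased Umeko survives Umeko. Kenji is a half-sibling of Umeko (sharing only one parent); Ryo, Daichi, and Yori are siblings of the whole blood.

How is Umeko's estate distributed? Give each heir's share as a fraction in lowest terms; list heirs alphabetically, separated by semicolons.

No spouse, descendants, or parent survives, so the estate passes to Umeko's siblings per stirpes.
Half-blood siblings count for one-half the weight of whole-blood siblings at the initial division.
Dividing 1 in proportion to weights (total weight 7/2): Ryo (weight 1) → 2/7; Daichi (weight 1) → 2/7; Kenji (weight 1/2) → 1/7; Yori (weight 1) → 2/7.
Ryo predeceased; the 2/7 allotted to Ryo's branch passes to Ryo's issue by representation.
The 2/7 is divided into 2 equal shares of 1/7 among Noboru, Chiyo.
Noboru is living and takes 1/7.
Chiyo predeceased; the 1/7 allotted to Chiyo's branch passes to Chiyo's issue by representation.
Akira is the sole taker at this level and receives the full 1/7.
Daichi is living and takes 2/7.
Kenji is living and takes 1/7.
Yori is living and takes 2/7.

Akira 1/7; Daichi 2/7; Kenji 1/7; Noboru 1/7; Yori 2/7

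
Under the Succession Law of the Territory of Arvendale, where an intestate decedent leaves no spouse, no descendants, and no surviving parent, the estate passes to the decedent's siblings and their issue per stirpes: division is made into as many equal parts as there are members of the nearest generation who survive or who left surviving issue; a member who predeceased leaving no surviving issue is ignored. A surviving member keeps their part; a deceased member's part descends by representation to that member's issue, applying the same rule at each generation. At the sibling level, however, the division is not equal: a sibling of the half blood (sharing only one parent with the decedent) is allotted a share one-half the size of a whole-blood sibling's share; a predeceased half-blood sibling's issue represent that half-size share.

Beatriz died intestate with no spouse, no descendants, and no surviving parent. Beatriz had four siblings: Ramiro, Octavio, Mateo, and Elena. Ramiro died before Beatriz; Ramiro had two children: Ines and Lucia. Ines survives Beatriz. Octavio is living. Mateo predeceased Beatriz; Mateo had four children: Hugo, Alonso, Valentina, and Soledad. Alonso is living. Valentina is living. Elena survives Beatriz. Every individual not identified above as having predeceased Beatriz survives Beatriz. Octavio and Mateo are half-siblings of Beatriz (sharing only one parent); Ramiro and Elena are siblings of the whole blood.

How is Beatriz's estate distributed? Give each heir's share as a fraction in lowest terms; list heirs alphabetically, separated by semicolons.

Alonso 1/24; Elena 1/3; Hugo 1/24; Ines 1/6; Lucia 1/6; Octavio 1/6; Soledad 1/24; Valentina 1/24

No spouse, descendants, or parent survives, so the estate passes to Beatriz's siblings per stirpes.
Half-blood siblings count for one-half the weight of whole-blood siblings at the initial division.
Dividing 1 in proportion to weights (total weight 3): Ramiro (weight 1) → 1/3; Octavio (weight 1/2) → 1/6; Mateo (weight 1/2) → 1/6; Elena (weight 1) → 1/3.
Ramiro predeceased; the 1/3 allotted to Ramiro's branch passes to Ramiro's issue by representation.
The 1/3 is divided into 2 equal shares of 1/6 among Ines, Lucia.
Ines is living and takes 1/6.
Lucia is living and takes 1/6.
Octavio is living and takes 1/6.
Mateo predeceased; the 1/6 allotted to Mateo's branch passes to Mateo's issue by representation.
The 1/6 is divided into 4 equal shares of 1/24 among Hugo, Alonso, Valentina, Soledad.
Hugo is living and takes 1/24.
Alonso is living and takes 1/24.
Valentina is living and takes 1/24.
Soledad is living and takes 1/24.
Elena is living and takes 1/3.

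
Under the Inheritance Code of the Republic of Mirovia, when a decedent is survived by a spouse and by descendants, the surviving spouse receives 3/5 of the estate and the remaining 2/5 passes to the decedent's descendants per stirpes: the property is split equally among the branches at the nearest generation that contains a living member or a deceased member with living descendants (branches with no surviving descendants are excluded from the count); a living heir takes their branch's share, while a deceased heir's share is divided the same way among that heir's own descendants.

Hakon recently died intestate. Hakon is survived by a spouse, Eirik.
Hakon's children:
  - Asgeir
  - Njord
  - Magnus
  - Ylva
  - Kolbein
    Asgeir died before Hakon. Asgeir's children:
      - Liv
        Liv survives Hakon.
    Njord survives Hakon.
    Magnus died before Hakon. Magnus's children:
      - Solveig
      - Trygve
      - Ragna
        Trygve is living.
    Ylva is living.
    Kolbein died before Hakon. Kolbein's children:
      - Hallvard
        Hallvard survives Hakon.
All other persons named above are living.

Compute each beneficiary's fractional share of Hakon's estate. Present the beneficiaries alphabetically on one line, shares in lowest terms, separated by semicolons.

Eirik 3/5; Hallvard 2/25; Liv 2/25; Njord 2/25; Ragna 2/75; Solveig 2/75; Trygve 2/75; Ylva 2/25

Eirik, as surviving spouse, takes 3/5.
The remaining 2/5 passes to Hakon's descendants per stirpes.
The 2/5 is divided into 5 equal shares of 2/25 among Asgeir, Njord, Magnus, Ylva, Kolbein.
Asgeir predeceased; the 2/25 allotted to Asgeir's branch passes to Asgeir's issue by representation.
Liv is the sole taker at this level and receives the full 2/25.
Njord is living and takes 2/25.
Magnus predeceased; the 2/25 allotted to Magnus's branch passes to Magnus's issue by representation.
The 2/25 is divided into 3 equal shares of 2/75 among Solveig, Trygve, Ragna.
Solveig is living and takes 2/75.
Trygve is living and takes 2/75.
Ragna is living and takes 2/75.
Ylva is living and takes 2/25.
Kolbein predeceased; the 2/25 allotted to Kolbein's branch passes to Kolbein's issue by representation.
Hallvard is the sole taker at this level and receives the full 2/25.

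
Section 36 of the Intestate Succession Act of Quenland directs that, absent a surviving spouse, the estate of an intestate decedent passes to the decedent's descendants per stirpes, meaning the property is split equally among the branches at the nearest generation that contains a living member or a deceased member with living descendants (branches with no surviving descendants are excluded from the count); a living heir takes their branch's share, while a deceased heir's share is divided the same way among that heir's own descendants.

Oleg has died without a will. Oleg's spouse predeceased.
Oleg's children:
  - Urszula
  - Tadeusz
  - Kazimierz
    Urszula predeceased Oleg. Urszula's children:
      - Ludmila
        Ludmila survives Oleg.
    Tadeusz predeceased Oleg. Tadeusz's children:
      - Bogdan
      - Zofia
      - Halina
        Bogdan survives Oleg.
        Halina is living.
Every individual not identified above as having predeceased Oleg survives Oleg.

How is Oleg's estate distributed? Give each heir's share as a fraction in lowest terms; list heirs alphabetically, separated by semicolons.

There is no surviving spouse, so the entire estate passes to Oleg's descendants per stirpes.
The estate is divided into 3 equal shares of 1/3 among Urszula, Tadeusz, Kazimierz.
Urszula predeceased; the 1/3 allotted to Urszula's branch passes to Urszula's issue by representation.
Ludmila is the sole taker at this level and receives the full 1/3.
Tadeusz predeceased; the 1/3 allotted to Tadeusz's branch passes to Tadeusz's issue by representation.
The 1/3 is divided into 3 equal shares of 1/9 among Bogdan, Zofia, Halina.
Bogdan is living and takes 1/9.
Zofia is living and takes 1/9.
Halina is living and takes 1/9.
Kazimierz is living and takes 1/3.

Bogdan 1/9; Halina 1/9; Kazimierz 1/3; Ludmila 1/3; Zofia 1/9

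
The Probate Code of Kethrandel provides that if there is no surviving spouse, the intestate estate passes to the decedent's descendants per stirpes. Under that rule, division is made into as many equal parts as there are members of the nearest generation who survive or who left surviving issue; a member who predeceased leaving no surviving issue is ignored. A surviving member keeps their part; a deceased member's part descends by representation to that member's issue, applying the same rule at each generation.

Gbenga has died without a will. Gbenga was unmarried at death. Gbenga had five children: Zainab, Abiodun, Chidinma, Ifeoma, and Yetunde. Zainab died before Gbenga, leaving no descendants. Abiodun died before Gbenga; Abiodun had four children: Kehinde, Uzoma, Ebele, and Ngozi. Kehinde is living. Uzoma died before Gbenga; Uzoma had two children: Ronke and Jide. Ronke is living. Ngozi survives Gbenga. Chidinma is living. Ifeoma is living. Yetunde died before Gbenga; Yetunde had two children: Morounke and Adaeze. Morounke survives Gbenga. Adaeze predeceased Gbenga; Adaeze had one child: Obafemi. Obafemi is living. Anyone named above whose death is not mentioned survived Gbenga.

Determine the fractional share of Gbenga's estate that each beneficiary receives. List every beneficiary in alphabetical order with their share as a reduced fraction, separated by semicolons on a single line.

There is no surviving spouse, so the entire estate passes to Gbenga's descendants per stirpes.
Zainab left no surviving issue, so that branch lapses and is disregarded.
The estate is divided into 4 equal shares of 1/4 among Abiodun, Chidinma, Ifeoma, Yetunde.
Abiodun predeceased; the 1/4 allotted to Abiodun's branch passes to Abiodun's issue by representation.
The 1/4 is divided into 4 equal shares of 1/16 among Kehinde, Uzoma, Ebele, Ngozi.
Kehinde is living and takes 1/16.
Uzoma predeceased; the 1/16 allotted to Uzoma's branch passes to Uzoma's issue by representation.
The 1/16 is divided into 2 equal shares of 1/32 among Ronke, Jide.
Ronke is living and takes 1/32.
Jide is living and takes 1/32.
Ebele is living and takes 1/16.
Ngozi is living and takes 1/16.
Chidinma is living and takes 1/4.
Ifeoma is living and takes 1/4.
Yetunde predeceased; the 1/4 allotted to Yetunde's branch passes to Yetunde's issue by representation.
The 1/4 is divided into 2 equal shares of 1/8 among Morounke, Adaeze.
Morounke is living and takes 1/8.
Adaeze predeceased; the 1/8 allotted to Adaeze's branch passes to Adaeze's issue by representation.
Obafemi is the sole taker at this level and receives the full 1/8.

Chidinma 1/4; Ebele 1/16; Ifeoma 1/4; Jide 1/32; Kehinde 1/16; Morounke 1/8; Ngozi 1/16; Obafemi 1/8; Ronke 1/32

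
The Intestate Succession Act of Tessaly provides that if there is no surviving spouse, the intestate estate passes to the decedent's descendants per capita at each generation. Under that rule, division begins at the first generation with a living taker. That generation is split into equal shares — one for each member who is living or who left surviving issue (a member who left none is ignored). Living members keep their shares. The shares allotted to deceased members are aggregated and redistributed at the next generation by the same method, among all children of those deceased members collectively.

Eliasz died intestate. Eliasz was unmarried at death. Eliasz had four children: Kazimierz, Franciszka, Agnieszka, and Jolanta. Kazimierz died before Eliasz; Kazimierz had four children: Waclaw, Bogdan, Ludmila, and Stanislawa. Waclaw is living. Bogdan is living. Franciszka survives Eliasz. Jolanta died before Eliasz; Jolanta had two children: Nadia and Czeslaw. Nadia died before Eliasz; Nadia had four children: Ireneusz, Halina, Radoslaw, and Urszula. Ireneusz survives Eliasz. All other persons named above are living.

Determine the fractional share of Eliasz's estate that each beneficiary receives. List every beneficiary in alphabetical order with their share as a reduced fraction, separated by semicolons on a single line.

Agnieszka 1/4; Bogdan 1/12; Czeslaw 1/12; Franciszka 1/4; Halina 1/48; Ireneusz 1/48; Ludmila 1/12; Radoslaw 1/48; Stanislawa 1/12; Urszula 1/48; Waclaw 1/12

There is no surviving spouse, so the entire estate passes to Eliasz's descendants per capita at each generation.
At generation 1 (Kazimierz, Franciszka, Agnieszka, Jolanta) there are 4 shares of (1)/4 = 1/4 each.
Living: Franciszka and Agnieszka — each takes 1/4.
Deceased: Kazimierz and Jolanta. Their combined 1/2 is pooled and carried to generation 2.
At generation 2 (Waclaw, Bogdan, Ludmila, Stanislawa, Nadia, Czeslaw) there are 6 shares of (1/2)/6 = 1/12 each.
Living: Waclaw, Bogdan, Ludmila, Stanislawa, and Czeslaw — each takes 1/12.
Deceased: Nadia. That 1/12 share is carried to generation 3.
At generation 3 (Ireneusz, Halina, Radoslaw, Urszula) there are 4 shares of (1/12)/4 = 1/48 each.
Living: Ireneusz, Halina, Radoslaw, and Urszula — each takes 1/48.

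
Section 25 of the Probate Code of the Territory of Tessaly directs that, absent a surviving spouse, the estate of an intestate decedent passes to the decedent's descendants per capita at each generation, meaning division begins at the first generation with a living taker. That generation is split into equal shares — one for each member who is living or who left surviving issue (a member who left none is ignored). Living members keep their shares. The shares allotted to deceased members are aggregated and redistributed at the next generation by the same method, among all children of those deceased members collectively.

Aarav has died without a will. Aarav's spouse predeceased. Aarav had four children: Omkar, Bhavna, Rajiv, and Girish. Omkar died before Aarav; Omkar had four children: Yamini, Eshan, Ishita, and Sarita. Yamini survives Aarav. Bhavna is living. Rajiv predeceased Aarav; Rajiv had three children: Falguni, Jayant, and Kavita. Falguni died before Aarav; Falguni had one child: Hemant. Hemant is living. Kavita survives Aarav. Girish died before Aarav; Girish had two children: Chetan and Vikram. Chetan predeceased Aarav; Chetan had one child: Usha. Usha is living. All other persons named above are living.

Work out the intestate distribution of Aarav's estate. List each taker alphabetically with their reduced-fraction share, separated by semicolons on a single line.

There is no surviving spouse, so the entire estate passes to Aarav's descendants per capita at each generation.
At generation 1 (Omkar, Bhavna, Rajiv, Girish) there are 4 shares of (1)/4 = 1/4 each.
Living: Bhavna — each takes 1/4.
Deceased: Omkar, Rajiv, and Girish. Their combined 3/4 is pooled and carried to generation 2.
At generation 2 (Yamini, Eshan, Ishita, Sarita, Falguni, Jayant, Kavita, Chetan, Vikram) there are 9 shares of (3/4)/9 = 1/12 each.
Living: Yamini, Eshan, Ishita, Sarita, Jayant, Kavita, and Vikram — each takes 1/12.
Deceased: Falguni and Chetan. Their combined 1/6 is pooled and carried to generation 3.
At generation 3 (Hemant, Usha) there are 2 shares of (1/6)/2 = 1/12 each.
Living: Hemant and Usha — each takes 1/12.

Bhavna 1/4; Eshan 1/12; Hemant 1/12; Ishita 1/12; Jayant 1/12; Kavita 1/12; Sarita 1/12; Usha 1/12; Vikram 1/12; Yamini 1/12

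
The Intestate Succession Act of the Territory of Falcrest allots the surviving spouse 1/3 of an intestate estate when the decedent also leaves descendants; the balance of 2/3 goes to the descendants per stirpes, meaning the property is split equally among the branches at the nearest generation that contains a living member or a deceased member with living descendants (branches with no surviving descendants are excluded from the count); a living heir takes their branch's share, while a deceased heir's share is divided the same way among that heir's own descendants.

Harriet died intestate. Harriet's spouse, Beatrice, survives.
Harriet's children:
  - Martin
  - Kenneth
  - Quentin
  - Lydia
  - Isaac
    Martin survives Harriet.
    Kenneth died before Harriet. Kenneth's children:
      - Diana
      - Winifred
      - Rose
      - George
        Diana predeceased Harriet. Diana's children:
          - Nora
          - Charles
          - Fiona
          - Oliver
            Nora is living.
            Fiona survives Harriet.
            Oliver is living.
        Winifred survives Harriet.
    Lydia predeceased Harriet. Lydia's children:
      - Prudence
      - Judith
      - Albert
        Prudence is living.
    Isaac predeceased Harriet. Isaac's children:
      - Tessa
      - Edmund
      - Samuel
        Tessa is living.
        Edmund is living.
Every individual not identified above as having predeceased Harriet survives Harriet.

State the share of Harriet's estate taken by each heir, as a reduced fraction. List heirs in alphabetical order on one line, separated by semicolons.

Albert 2/45; Beatrice 1/3; Charles 1/120; Edmund 2/45; Fiona 1/120; George 1/30; Judith 2/45; Martin 2/15; Nora 1/120; Oliver 1/120; Prudence 2/45; Quentin 2/15; Rose 1/30; Samuel 2/45; Tessa 2/45; Winifred 1/30

Beatrice, as surviving spouse, takes 1/3.
The remaining 2/3 passes to Harriet's descendants per stirpes.
The 2/3 is divided into 5 equal shares of 2/15 among Martin, Kenneth, Quentin, Lydia, Isaac.
Martin is living and takes 2/15.
Kenneth predeceased; the 2/15 allotted to Kenneth's branch passes to Kenneth's issue by representation.
The 2/15 is divided into 4 equal shares of 1/30 among Diana, Winifred, Rose, George.
Diana predeceased; the 1/30 allotted to Diana's branch passes to Diana's issue by representation.
The 1/30 is divided into 4 equal shares of 1/120 among Nora, Charles, Fiona, Oliver.
Nora is living and takes 1/120.
Charles is living and takes 1/120.
Fiona is living and takes 1/120.
Oliver is living and takes 1/120.
Winifred is living and takes 1/30.
Rose is living and takes 1/30.
George is living and takes 1/30.
Quentin is living and takes 2/15.
Lydia predeceased; the 2/15 allotted to Lydia's branch passes to Lydia's issue by representation.
The 2/15 is divided into 3 equal shares of 2/45 among Prudence, Judith, Albert.
Prudence is living and takes 2/45.
Judith is living and takes 2/45.
Albert is living and takes 2/45.
Isaac predeceased; the 2/15 allotted to Isaac's branch passes to Isaac's issue by representation.
The 2/15 is divided into 3 equal shares of 2/45 among Tessa, Edmund, Samuel.
Tessa is living and takes 2/45.
Edmund is living and takes 2/45.
Samuel is living and takes 2/45.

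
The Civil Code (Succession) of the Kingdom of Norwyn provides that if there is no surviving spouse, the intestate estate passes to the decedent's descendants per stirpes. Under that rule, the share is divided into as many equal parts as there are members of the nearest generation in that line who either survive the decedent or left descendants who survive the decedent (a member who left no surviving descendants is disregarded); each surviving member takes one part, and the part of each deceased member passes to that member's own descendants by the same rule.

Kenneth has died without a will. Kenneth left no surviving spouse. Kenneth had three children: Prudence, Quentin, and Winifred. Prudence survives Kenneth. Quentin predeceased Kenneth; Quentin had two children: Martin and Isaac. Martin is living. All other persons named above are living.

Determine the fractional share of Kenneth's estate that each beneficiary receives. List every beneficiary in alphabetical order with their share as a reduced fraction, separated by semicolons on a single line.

There is no surviving spouse, so the entire estate passes to Kenneth's descendants per stirpes.
The estate is divided into 3 equal shares of 1/3 among Prudence, Quentin, Winifred.
Prudence is living and takes 1/3.
Quentin predeceased; the 1/3 allotted to Quentin's branch passes to Quentin's issue by representation.
The 1/3 is divided into 2 equal shares of 1/6 among Martin, Isaac.
Martin is living and takes 1/6.
Isaac is living and takes 1/6.
Winifred is living and takes 1/3.

Isaac 1/6; Martin 1/6; Prudence 1/3; Winifred 1/3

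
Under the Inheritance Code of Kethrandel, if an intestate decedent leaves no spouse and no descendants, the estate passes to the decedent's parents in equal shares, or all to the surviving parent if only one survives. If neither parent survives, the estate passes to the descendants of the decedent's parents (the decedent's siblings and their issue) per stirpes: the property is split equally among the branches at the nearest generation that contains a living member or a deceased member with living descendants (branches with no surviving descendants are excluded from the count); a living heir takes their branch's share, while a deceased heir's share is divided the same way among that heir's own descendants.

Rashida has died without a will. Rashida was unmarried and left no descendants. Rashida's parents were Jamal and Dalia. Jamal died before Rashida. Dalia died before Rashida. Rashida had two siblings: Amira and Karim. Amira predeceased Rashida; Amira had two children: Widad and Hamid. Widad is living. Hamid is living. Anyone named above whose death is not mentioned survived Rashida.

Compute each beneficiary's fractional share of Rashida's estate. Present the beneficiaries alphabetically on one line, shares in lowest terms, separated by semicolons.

Neither parent survives and there are no descendants, so the estate passes to Rashida's siblings and their issue per stirpes.
The estate is divided into 2 equal shares of 1/2 among Amira, Karim.
Amira predeceased; the 1/2 allotted to Amira's branch passes to Amira's issue by representation.
The 1/2 is divided into 2 equal shares of 1/4 among Widad, Hamid.
Widad is living and takes 1/4.
Hamid is living and takes 1/4.
Karim is living and takes 1/2.

Hamid 1/4; Karim 1/2; Widad 1/4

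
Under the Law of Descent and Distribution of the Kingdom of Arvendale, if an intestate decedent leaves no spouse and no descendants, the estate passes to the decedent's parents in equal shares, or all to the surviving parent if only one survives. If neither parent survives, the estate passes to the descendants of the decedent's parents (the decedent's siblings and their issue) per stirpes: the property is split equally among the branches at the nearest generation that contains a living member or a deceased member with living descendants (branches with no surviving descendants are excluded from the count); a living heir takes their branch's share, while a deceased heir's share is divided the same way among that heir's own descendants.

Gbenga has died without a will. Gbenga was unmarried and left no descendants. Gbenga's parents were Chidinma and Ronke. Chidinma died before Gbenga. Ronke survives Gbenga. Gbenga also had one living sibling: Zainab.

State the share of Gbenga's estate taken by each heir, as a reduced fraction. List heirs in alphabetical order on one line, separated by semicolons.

Ronke 1

Only one parent, Ronke, survives, so Ronke takes the entire estate. The siblings take nothing because a surviving parent has priority.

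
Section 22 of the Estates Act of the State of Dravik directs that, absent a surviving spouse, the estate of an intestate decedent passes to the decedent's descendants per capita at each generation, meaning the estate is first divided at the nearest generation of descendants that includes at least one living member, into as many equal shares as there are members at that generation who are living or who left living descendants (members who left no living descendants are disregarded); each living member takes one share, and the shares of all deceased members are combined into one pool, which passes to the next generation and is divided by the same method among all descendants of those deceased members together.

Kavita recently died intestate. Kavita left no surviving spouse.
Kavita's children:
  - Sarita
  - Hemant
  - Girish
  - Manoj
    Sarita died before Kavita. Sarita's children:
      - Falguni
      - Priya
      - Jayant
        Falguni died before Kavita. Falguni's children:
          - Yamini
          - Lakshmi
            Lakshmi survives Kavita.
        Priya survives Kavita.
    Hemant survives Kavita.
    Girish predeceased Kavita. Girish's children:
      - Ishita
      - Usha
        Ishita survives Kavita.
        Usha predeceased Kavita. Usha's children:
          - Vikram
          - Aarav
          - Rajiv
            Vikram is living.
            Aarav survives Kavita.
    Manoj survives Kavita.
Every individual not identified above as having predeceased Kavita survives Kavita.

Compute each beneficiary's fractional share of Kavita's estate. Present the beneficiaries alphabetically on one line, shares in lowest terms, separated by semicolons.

Aarav 1/25; Hemant 1/4; Ishita 1/10; Jayant 1/10; Lakshmi 1/25; Manoj 1/4; Priya 1/10; Rajiv 1/25; Vikram 1/25; Yamini 1/25

There is no surviving spouse, so the entire estate passes to Kavita's descendants per capita at each generation.
At generation 1 (Sarita, Hemant, Girish, Manoj) there are 4 shares of (1)/4 = 1/4 each.
Living: Hemant and Manoj — each takes 1/4.
Deceased: Sarita and Girish. Their combined 1/2 is pooled and carried to generation 2.
At generation 2 (Falguni, Priya, Jayant, Ishita, Usha) there are 5 shares of (1/2)/5 = 1/10 each.
Living: Priya, Jayant, and Ishita — each takes 1/10.
Deceased: Falguni and Usha. Their combined 1/5 is pooled and carried to generation 3.
At generation 3 (Yamini, Lakshmi, Vikram, Aarav, Rajiv) there are 5 shares of (1/5)/5 = 1/25 each.
Living: Yamini, Lakshmi, Vikram, Aarav, and Rajiv — each takes 1/25.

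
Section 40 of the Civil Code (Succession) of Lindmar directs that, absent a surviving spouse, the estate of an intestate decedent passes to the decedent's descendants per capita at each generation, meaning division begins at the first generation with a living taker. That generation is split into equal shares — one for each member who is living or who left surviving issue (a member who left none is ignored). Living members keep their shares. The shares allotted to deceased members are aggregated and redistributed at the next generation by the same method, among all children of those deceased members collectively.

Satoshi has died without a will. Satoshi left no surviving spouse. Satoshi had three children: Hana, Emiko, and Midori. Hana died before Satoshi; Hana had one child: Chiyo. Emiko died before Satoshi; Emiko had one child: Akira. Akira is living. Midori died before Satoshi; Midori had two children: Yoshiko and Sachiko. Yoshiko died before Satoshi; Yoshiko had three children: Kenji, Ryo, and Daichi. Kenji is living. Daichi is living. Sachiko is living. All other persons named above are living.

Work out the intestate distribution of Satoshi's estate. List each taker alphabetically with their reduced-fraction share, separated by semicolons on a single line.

Akira 1/4; Chiyo 1/4; Daichi 1/12; Kenji 1/12; Ryo 1/12; Sachiko 1/4

There is no surviving spouse, so the entire estate passes to Satoshi's descendants per capita at each generation.
No one at generation 1 (Hana, Emiko, Midori) is living; moving to the next generation.
At generation 2 (Chiyo, Akira, Yoshiko, Sachiko) there are 4 shares of (1)/4 = 1/4 each.
Living: Chiyo, Akira, and Sachiko — each takes 1/4.
Deceased: Yoshiko. That 1/4 share is carried to generation 3.
At generation 3 (Kenji, Ryo, Daichi) there are 3 shares of (1/4)/3 = 1/12 each.
Living: Kenji, Ryo, and Daichi — each takes 1/12.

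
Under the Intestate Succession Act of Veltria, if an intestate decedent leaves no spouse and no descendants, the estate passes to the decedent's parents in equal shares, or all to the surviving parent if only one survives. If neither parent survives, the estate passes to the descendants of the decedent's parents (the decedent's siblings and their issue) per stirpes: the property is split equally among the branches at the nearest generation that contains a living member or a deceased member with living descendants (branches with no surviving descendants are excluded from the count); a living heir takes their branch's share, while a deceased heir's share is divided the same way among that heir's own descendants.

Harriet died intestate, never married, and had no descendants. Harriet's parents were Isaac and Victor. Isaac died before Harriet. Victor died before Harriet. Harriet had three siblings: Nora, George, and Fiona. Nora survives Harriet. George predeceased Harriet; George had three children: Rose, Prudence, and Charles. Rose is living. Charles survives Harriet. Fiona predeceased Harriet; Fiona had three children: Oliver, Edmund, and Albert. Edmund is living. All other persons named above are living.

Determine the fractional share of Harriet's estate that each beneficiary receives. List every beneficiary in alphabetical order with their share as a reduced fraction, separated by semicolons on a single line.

Albert 1/9; Charles 1/9; Edmund 1/9; Nora 1/3; Oliver 1/9; Prudence 1/9; Rose 1/9

Neither parent survives and there are no descendants, so the estate passes to Harriet's siblings and their issue per stirpes.
The estate is divided into 3 equal shares of 1/3 among Nora, George, Fiona.
Nora is living and takes 1/3.
George predeceased; the 1/3 allotted to George's branch passes to George's issue by representation.
The 1/3 is divided into 3 equal shares of 1/9 among Rose, Prudence, Charles.
Rose is living and takes 1/9.
Prudence is living and takes 1/9.
Charles is living and takes 1/9.
Fiona predeceased; the 1/3 allotted to Fiona's branch passes to Fiona's issue by representation.
The 1/3 is divided into 3 equal shares of 1/9 among Oliver, Edmund, Albert.
Oliver is living and takes 1/9.
Edmund is living and takes 1/9.
Albert is living and takes 1/9.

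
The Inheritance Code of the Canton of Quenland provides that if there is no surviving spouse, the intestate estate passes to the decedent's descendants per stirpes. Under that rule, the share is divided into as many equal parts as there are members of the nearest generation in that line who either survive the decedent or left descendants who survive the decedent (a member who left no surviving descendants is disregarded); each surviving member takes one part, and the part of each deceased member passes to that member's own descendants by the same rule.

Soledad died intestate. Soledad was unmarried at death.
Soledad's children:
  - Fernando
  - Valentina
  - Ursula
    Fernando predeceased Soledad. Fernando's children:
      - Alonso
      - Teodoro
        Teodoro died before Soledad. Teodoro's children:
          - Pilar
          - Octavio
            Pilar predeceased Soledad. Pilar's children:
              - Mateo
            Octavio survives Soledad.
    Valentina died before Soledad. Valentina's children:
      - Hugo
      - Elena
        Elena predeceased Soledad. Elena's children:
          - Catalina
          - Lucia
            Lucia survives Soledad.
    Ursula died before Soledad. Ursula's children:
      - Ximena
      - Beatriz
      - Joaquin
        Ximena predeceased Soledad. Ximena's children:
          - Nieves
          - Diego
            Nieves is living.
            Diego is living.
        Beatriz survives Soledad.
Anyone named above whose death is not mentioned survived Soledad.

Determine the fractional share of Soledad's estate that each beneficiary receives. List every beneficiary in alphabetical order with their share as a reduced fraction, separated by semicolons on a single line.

Alonso 1/6; Beatriz 1/9; Catalina 1/12; Diego 1/18; Hugo 1/6; Joaquin 1/9; Lucia 1/12; Mateo 1/12; Nieves 1/18; Octavio 1/12

There is no surviving spouse, so the entire estate passes to Soledad's descendants per stirpes.
The estate is divided into 3 equal shares of 1/3 among Fernando, Valentina, Ursula.
Fernando predeceased; the 1/3 allotted to Fernando's branch passes to Fernando's issue by representation.
The 1/3 is divided into 2 equal shares of 1/6 among Alonso, Teodoro.
Alonso is living and takes 1/6.
Teodoro predeceased; the 1/6 allotted to Teodoro's branch passes to Teodoro's issue by representation.
The 1/6 is divided into 2 equal shares of 1/12 among Pilar, Octavio.
Pilar predeceased; the 1/12 allotted to Pilar's branch passes to Pilar's issue by representation.
Mateo is the sole taker at this level and receives the full 1/12.
Octavio is living and takes 1/12.
Valentina predeceased; the 1/3 allotted to Valentina's branch passes to Valentina's issue by representation.
The 1/3 is divided into 2 equal shares of 1/6 among Hugo, Elena.
Hugo is living and takes 1/6.
Elena predeceased; the 1/6 allotted to Elena's branch passes to Elena's issue by representation.
The 1/6 is divided into 2 equal shares of 1/12 among Catalina, Lucia.
Catalina is living and takes 1/12.
Lucia is living and takes 1/12.
Ursula predeceased; the 1/3 allotted to Ursula's branch passes to Ursula's issue by representation.
The 1/3 is divided into 3 equal shares of 1/9 among Ximena, Beatriz, Joaquin.
Ximena predeceased; the 1/9 allotted to Ximena's branch passes to Ximena's issue by representation.
The 1/9 is divided into 2 equal shares of 1/18 among Nieves, Diego.
Nieves is living and takes 1/18.
Diego is living and takes 1/18.
Beatriz is living and takes 1/9.
Joaquin is living and takes 1/9.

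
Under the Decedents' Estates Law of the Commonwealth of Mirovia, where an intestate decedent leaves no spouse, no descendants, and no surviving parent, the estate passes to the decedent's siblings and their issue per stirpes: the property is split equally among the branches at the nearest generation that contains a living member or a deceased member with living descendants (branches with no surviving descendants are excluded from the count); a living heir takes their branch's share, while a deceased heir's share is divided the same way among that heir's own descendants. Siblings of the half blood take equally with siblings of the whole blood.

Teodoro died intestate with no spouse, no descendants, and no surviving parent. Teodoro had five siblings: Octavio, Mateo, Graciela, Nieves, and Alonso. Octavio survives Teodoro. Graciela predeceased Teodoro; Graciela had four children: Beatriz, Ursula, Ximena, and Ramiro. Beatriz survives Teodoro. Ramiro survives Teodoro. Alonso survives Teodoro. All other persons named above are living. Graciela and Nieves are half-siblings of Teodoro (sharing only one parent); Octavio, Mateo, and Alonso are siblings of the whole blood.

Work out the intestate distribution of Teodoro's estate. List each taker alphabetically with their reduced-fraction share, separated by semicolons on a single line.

Alonso 1/5; Beatriz 1/20; Mateo 1/5; Nieves 1/5; Octavio 1/5; Ramiro 1/20; Ursula 1/20; Ximena 1/20

No spouse, descendants, or parent survives, so the estate passes to Teodoro's siblings per stirpes.
Half-blood and whole-blood siblings take equally under the stated rule.
The estate is divided into 5 equal shares of 1/5 among Octavio, Mateo, Graciela, Nieves, Alonso.
Octavio is living and takes 1/5.
Mateo is living and takes 1/5.
Graciela predeceased; the 1/5 allotted to Graciela's branch passes to Graciela's issue by representation.
The 1/5 is divided into 4 equal shares of 1/20 among Beatriz, Ursula, Ximena, Ramiro.
Beatriz is living and takes 1/20.
Ursula is living and takes 1/20.
Ximena is living and takes 1/20.
Ramiro is living and takes 1/20.
Nieves is living and takes 1/5.
Alonso is living and takes 1/5.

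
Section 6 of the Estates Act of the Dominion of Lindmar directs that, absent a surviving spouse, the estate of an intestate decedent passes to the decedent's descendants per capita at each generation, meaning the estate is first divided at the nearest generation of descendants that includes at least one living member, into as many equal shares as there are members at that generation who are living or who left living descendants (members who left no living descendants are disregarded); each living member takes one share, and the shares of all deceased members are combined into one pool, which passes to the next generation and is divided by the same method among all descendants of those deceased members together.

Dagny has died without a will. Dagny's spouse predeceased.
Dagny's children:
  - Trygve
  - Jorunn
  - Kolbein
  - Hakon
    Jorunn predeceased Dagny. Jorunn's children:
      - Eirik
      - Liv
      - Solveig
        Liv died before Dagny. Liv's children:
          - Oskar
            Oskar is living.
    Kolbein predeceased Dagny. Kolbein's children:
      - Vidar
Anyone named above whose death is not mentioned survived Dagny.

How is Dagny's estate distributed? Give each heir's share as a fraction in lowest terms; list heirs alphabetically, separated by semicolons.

Eirik 1/8; Hakon 1/4; Oskar 1/8; Solveig 1/8; Trygve 1/4; Vidar 1/8

There is no surviving spouse, so the entire estate passes to Dagny's descendants per capita at each generation.
At generation 1 (Trygve, Jorunn, Kolbein, Hakon) there are 4 shares of (1)/4 = 1/4 each.
Living: Trygve and Hakon — each takes 1/4.
Deceased: Jorunn and Kolbein. Their combined 1/2 is pooled and carried to generation 2.
At generation 2 (Eirik, Liv, Solveig, Vidar) there are 4 shares of (1/2)/4 = 1/8 each.
Living: Eirik, Solveig, and Vidar — each takes 1/8.
Deceased: Liv. That 1/8 share is carried to generation 3.
At generation 3 (Oskar) there are 1 shares of (1/8)/1 = 1/8 each.
Living: Oskar — each takes 1/8.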